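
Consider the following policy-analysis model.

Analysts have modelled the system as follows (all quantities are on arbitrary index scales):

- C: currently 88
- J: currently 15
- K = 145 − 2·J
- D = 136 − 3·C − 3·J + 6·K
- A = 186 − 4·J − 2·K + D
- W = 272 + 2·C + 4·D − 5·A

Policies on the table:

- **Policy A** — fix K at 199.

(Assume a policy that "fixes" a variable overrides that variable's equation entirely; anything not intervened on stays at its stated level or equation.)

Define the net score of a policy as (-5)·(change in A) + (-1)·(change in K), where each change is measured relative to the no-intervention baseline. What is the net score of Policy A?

-1764

Baseline:
  C = 88
  J = 15
  K = 145 − 2·15 = 115
  D = 136 − 3·88 − 3·15 + 6·115 = 517
  A = 186 − 4·15 − 2·115 + 517 = 413
Policy A (K := 199):
  C = 88
  J = 15
  K = 199
  D = 136 − 3·88 − 3·15 + 6·199 = 1021
  A = 186 − 4·15 − 2·199 + 1021 = 749
ΔA = 749 − 413 = 336; ΔK = 199 − 115 = 84
Score = (-5)·336 + (-1)·84 = -1764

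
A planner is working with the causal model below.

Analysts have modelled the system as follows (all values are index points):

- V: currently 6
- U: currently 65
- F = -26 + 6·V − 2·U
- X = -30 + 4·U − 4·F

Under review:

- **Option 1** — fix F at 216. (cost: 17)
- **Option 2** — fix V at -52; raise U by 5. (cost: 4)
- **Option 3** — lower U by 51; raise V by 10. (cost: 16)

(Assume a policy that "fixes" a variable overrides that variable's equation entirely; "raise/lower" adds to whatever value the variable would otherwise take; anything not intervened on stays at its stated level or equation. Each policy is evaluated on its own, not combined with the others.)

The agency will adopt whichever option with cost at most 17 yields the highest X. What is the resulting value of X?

Option 1 (F := 216):
  V = 6
  U = 65
  F = 216
  X = -30 + 4·65 − 4·216 = -634
Option 2 (V := -52, U + 5):
  V = -52
  U = 65 + 5 = 70
  F = -26 + 6·(-52) − 2·70 = -478
  X = -30 + 4·70 − 4·(-478) = 2162
Option 3 (U − 51, V + 10):
  V = 6 + 10 = 16
  U = 65 − 51 = 14
  F = -26 + 6·16 − 2·14 = 42
  X = -30 + 4·14 − 4·42 = -142
Comparing — Option 1: X=-634, Option 2: X=2162, Option 3: X=-142. Highest is 2162 (Option 2).

2162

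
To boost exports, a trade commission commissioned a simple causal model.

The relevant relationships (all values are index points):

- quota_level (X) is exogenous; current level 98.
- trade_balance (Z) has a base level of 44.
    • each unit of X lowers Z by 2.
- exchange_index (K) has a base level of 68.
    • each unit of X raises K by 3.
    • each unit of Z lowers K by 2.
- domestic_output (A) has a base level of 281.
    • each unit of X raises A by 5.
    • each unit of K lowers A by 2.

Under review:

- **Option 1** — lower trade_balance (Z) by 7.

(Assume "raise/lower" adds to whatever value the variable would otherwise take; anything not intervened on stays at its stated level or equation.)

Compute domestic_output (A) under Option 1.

Option 1 (Z − 7):
  X = 98
  Z = 44 − 2·98 (−7 from intervention) = -159
  K = 68 + 3·98 − 2·(-159) = 680
  A = 281 + 5·98 − 2·680 = -589

-589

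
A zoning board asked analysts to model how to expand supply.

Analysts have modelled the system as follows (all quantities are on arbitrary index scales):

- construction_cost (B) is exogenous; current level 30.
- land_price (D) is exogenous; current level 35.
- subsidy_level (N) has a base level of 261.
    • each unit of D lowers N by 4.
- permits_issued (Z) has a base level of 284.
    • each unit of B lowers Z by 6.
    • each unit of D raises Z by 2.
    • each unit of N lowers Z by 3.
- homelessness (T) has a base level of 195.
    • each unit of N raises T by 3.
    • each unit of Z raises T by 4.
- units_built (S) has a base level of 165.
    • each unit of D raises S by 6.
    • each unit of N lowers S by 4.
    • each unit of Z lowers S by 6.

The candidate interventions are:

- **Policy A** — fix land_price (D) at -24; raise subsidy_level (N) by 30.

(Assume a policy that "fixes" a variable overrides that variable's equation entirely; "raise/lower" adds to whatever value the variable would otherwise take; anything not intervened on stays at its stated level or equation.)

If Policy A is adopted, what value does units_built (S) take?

Policy A (D := -24, N + 30):
  B = 30
  D = -24
  N = 261 − 4·(-24) (+30 from intervention) = 387
  Z = 284 − 6·30 + 2·(-24) − 3·387 = -1105
  S = 165 + 6·(-24) − 4·387 − 6·(-1105) = 5103

5103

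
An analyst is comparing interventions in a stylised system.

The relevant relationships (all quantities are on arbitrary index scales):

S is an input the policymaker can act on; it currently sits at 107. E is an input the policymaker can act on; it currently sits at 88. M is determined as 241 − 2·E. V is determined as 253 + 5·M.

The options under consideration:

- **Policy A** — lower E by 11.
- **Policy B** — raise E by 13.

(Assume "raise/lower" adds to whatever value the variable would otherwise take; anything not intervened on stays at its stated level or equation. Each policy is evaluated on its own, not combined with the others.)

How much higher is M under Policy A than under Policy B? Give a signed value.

Policy A (E − 11):
  E = 88 − 11 = 77
  M = 241 − 2·77 = 87
Policy B (E + 13):
  E = 88 + 13 = 101
  M = 241 − 2·101 = 39
M: 87 − 39 = 48

48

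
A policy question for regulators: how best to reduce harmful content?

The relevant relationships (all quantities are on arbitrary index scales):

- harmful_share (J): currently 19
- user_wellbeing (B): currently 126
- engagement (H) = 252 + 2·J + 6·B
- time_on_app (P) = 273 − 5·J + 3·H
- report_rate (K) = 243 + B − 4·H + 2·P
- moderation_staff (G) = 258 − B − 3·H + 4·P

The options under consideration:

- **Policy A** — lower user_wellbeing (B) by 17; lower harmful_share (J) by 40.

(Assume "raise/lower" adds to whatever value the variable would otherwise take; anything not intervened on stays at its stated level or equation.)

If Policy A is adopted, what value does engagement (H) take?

Policy A (B − 17, J − 40):
  J = 19 − 40 = -21
  B = 126 − 17 = 109
  H = 252 + 2·(-21) + 6·109 = 864

864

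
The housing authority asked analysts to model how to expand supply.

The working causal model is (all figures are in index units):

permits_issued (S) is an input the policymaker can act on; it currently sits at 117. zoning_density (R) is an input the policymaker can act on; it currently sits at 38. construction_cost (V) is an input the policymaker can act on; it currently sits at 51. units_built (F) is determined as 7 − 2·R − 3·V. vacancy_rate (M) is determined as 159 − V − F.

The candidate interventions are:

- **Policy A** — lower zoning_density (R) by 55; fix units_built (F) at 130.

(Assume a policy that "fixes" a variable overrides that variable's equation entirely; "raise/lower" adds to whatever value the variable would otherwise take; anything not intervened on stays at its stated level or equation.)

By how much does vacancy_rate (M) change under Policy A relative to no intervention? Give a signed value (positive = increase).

Baseline:
  R = 38
  V = 51
  F = 7 − 2·38 − 3·51 = -222
  M = 159 − 51 − (-222) = 330
Policy A (R − 55, F := 130):
  R = 38 − 55 = -17
  V = 51
  F = 130
  M = 159 − 51 − 130 = -22
Change in M: -22 − 330 = -352

-352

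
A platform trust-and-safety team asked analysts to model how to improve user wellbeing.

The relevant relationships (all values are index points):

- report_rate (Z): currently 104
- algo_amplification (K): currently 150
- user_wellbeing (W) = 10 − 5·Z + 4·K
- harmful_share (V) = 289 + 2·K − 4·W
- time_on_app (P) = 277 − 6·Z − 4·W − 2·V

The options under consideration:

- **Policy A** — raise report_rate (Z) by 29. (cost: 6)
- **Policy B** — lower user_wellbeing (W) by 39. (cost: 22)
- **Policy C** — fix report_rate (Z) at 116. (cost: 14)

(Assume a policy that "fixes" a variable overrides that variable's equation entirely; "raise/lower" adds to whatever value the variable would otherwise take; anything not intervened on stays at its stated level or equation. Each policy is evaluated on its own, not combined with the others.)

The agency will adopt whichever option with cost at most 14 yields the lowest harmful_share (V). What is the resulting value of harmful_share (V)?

469

Policy A (Z + 29):
  Z = 104 + 29 = 133
  K = 150
  W = 10 − 5·133 + 4·150 = -55
  V = 289 + 2·150 − 4·(-55) = 809
Policy C (Z := 116):
  Z = 116
  K = 150
  W = 10 − 5·116 + 4·150 = 30
  V = 289 + 2·150 − 4·30 = 469
Comparing — Policy A: V=809, Policy C: V=469. Lowest is 469 (Policy C).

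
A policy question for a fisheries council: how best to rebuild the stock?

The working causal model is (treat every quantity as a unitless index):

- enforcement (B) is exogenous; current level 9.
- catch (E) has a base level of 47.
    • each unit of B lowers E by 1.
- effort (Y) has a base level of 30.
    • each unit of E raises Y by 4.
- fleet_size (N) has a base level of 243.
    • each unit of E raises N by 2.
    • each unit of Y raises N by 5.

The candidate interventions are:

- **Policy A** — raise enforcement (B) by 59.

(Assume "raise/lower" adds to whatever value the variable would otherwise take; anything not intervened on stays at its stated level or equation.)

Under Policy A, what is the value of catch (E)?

Policy A (B + 59):
  B = 9 + 59 = 68
  E = 47 − 68 = -21

-21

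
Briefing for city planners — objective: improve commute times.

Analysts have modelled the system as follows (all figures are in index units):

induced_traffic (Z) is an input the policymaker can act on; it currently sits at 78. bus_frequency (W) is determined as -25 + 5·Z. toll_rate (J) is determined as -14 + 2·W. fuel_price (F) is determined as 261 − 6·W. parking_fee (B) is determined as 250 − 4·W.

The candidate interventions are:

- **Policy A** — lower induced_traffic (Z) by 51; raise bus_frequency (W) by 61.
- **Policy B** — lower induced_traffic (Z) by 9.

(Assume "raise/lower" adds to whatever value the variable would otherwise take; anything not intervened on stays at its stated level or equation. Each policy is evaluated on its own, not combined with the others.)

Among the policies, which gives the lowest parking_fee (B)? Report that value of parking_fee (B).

-1030

Policy A (Z − 51, W + 61):
  Z = 78 − 51 = 27
  W = -25 + 5·27 (+61 from intervention) = 171
  B = 250 − 4·171 = -434
Policy B (Z − 9):
  Z = 78 − 9 = 69
  W = -25 + 5·69 = 320
  B = 250 − 4·320 = -1030
Comparing — Policy A: B=-434, Policy B: B=-1030. Lowest is -1030 (Policy B).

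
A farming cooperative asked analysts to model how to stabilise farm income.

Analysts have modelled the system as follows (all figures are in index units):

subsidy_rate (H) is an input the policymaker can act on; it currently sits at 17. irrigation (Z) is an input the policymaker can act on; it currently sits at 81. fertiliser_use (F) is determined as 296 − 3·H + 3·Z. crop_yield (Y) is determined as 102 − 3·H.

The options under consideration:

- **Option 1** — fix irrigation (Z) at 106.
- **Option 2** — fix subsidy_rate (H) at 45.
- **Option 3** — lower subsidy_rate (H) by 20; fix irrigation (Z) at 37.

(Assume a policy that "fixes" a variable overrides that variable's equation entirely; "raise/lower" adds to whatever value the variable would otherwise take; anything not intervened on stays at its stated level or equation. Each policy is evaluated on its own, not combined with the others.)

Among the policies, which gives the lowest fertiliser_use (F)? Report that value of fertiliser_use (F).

404

Option 1 (Z := 106):
  H = 17
  Z = 106
  F = 296 − 3·17 + 3·106 = 563
Option 2 (H := 45):
  H = 45
  Z = 81
  F = 296 − 3·45 + 3·81 = 404
Option 3 (H − 20, Z := 37):
  H = 17 − 20 = -3
  Z = 37
  F = 296 − 3·(-3) + 3·37 = 416
Comparing — Option 1: F=563, Option 2: F=404, Option 3: F=416. Lowest is 404 (Option 2).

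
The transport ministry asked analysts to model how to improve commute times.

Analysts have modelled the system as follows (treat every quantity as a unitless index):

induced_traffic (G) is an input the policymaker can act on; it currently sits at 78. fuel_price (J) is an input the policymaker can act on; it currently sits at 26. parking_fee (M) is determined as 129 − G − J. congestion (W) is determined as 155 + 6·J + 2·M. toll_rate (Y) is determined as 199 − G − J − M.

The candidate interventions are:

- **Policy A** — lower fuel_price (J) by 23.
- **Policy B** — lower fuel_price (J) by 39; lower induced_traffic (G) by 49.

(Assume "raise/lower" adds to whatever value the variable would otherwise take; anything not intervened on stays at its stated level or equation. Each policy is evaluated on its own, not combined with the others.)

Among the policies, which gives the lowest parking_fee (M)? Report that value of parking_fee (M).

Policy A (J − 23):
  G = 78
  J = 26 − 23 = 3
  M = 129 − 78 − 3 = 48
Policy B (J − 39, G − 49):
  G = 78 − 49 = 29
  J = 26 − 39 = -13
  M = 129 − 29 − (-13) = 113
Comparing — Policy A: M=48, Policy B: M=113. Lowest is 48 (Policy A).

48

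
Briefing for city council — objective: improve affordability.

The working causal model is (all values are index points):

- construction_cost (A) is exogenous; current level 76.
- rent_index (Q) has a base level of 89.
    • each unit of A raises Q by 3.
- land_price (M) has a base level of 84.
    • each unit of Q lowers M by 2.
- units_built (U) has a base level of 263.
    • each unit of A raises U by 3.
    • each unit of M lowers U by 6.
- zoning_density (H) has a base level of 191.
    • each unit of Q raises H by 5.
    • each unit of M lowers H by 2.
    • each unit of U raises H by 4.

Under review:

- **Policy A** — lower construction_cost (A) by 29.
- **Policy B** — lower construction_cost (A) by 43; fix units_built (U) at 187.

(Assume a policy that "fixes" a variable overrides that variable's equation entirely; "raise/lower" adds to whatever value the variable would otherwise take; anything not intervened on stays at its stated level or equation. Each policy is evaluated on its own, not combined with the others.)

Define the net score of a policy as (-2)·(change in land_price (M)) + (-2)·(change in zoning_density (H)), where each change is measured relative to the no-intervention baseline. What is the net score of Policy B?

Baseline:
  A = 76
  Q = 89 + 3·76 = 317
  M = 84 − 2·317 = -550
  U = 263 + 3·76 − 6·(-550) = 3791
  H = 191 + 5·317 − 2·(-550) + 4·3791 = 18040
Policy B (A − 43, U := 187):
  A = 76 − 43 = 33
  Q = 89 + 3·33 = 188
  M = 84 − 2·188 = -292
  U = 187
  H = 191 + 5·188 − 2·(-292) + 4·187 = 2463
ΔM = -292 − (-550) = 258; ΔH = 2463 − 18040 = -15577
Score = (-2)·258 + (-2)·(-15577) = 30638

30638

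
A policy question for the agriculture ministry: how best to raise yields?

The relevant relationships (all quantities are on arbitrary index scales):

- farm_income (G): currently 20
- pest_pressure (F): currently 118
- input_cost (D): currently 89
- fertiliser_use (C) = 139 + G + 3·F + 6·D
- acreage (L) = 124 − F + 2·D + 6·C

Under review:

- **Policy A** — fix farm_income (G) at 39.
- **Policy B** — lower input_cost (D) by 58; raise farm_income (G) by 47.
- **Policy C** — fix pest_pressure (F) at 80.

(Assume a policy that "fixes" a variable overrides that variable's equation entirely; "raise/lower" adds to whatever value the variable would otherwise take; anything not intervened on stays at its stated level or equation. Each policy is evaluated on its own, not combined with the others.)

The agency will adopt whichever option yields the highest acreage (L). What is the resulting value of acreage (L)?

6580

Policy A (G := 39):
  G = 39
  F = 118
  D = 89
  C = 139 + 39 + 3·118 + 6·89 = 1066
  L = 124 − 118 + 2·89 + 6·1066 = 6580
Policy B (D − 58, G + 47):
  G = 20 + 47 = 67
  F = 118
  D = 89 − 58 = 31
  C = 139 + 67 + 3·118 + 6·31 = 746
  L = 124 − 118 + 2·31 + 6·746 = 4544
Policy C (F := 80):
  G = 20
  F = 80
  D = 89
  C = 139 + 20 + 3·80 + 6·89 = 933
  L = 124 − 80 + 2·89 + 6·933 = 5820
Comparing — Policy A: L=6580, Policy B: L=4544, Policy C: L=5820. Highest is 6580 (Policy A).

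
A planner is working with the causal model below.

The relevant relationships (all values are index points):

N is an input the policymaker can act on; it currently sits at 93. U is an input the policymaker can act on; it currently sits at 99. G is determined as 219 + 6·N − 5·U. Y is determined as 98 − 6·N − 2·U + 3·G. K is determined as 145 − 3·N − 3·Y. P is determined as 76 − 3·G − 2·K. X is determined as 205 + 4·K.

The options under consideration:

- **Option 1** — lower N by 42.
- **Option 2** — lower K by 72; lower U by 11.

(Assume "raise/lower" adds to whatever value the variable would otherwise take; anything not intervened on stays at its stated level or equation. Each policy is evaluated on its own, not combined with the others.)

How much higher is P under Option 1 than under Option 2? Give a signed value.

-3621

Option 1 (N − 42):
  N = 93 − 42 = 51
  U = 99
  G = 219 + 6·51 − 5·99 = 30
  Y = 98 − 6·51 − 2·99 + 3·30 = -316
  K = 145 − 3·51 − 3·(-316) = 940
  P = 76 − 3·30 − 2·940 = -1894
Option 2 (K − 72, U − 11):
  N = 93
  U = 99 − 11 = 88
  G = 219 + 6·93 − 5·88 = 337
  Y = 98 − 6·93 − 2·88 + 3·337 = 375
  K = 145 − 3·93 − 3·375 (−72 from intervention) = -1331
  P = 76 − 3·337 − 2·(-1331) = 1727
P: -1894 − 1727 = -3621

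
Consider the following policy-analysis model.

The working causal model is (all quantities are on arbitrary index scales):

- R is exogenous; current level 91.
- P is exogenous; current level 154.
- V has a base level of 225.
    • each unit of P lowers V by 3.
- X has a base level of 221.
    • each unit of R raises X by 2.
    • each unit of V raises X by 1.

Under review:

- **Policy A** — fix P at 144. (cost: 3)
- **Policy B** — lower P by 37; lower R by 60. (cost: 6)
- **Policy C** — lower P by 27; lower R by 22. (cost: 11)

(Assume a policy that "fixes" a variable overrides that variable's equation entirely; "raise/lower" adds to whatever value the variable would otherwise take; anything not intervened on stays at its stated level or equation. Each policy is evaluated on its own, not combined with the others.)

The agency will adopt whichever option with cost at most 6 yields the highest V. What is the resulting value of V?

Policy A (P := 144):
  P = 144
  V = 225 − 3·144 = -207
Policy B (P − 37, R − 60):
  P = 154 − 37 = 117
  V = 225 − 3·117 = -126
Comparing — Policy A: V=-207, Policy B: V=-126. Highest is -126 (Policy B).

-126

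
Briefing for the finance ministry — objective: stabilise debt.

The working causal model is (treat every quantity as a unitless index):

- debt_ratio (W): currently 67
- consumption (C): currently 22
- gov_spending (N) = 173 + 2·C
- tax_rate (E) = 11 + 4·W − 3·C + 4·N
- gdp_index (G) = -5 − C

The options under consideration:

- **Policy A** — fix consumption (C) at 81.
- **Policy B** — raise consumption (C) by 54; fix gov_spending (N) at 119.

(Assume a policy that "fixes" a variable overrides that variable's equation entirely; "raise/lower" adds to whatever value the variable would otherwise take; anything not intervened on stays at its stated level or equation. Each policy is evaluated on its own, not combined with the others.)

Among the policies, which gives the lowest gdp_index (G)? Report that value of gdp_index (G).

-86

Policy A (C := 81):
  C = 81
  G = -5 − 81 = -86
Policy B (C + 54, N := 119):
  C = 22 + 54 = 76
  G = -5 − 76 = -81
Comparing — Policy A: G=-86, Policy B: G=-81. Lowest is -86 (Policy A).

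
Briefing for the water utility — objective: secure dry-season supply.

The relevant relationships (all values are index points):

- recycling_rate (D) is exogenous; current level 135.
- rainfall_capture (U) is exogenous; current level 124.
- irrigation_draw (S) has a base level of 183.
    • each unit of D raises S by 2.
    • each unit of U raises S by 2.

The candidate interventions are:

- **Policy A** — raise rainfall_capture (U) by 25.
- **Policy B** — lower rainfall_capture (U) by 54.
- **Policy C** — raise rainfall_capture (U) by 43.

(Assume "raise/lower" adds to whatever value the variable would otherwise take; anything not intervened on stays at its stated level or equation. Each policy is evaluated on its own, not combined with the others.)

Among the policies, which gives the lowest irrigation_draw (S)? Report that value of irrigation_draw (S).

Policy A (U + 25):
  D = 135
  U = 124 + 25 = 149
  S = 183 + 2·135 + 2·149 = 751
Policy B (U − 54):
  D = 135
  U = 124 − 54 = 70
  S = 183 + 2·135 + 2·70 = 593
Policy C (U + 43):
  D = 135
  U = 124 + 43 = 167
  S = 183 + 2·135 + 2·167 = 787
Comparing — Policy A: S=751, Policy B: S=593, Policy C: S=787. Lowest is 593 (Policy B).

593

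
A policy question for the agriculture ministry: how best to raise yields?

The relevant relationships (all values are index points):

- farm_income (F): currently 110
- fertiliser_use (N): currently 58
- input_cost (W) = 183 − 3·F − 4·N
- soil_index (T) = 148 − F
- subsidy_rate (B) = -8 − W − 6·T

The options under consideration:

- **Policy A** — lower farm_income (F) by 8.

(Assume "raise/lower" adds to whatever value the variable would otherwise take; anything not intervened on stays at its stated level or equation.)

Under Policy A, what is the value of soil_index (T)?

Policy A (F − 8):
  F = 110 − 8 = 102
  T = 148 − 102 = 46

46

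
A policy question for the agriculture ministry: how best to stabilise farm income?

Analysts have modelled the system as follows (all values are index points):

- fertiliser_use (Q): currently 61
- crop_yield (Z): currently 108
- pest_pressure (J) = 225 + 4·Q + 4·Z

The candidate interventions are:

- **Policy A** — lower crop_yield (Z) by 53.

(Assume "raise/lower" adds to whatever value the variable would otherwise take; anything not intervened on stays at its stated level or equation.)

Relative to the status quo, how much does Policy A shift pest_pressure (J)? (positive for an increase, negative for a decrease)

Baseline:
  Q = 61
  Z = 108
  J = 225 + 4·61 + 4·108 = 901
Policy A (Z − 53):
  Q = 61
  Z = 108 − 53 = 55
  J = 225 + 4·61 + 4·55 = 689
Change in J: 689 − 901 = -212

-212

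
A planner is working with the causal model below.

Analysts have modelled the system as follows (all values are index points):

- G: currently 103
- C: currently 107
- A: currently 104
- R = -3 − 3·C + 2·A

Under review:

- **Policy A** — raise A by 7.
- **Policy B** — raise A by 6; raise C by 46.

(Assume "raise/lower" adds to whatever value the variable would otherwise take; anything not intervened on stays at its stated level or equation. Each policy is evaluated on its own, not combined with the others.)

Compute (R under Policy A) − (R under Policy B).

Policy A (A + 7):
  C = 107
  A = 104 + 7 = 111
  R = -3 − 3·107 + 2·111 = -102
Policy B (A + 6, C + 46):
  C = 107 + 46 = 153
  A = 104 + 6 = 110
  R = -3 − 3·153 + 2·110 = -242
R: -102 − (-242) = 140

140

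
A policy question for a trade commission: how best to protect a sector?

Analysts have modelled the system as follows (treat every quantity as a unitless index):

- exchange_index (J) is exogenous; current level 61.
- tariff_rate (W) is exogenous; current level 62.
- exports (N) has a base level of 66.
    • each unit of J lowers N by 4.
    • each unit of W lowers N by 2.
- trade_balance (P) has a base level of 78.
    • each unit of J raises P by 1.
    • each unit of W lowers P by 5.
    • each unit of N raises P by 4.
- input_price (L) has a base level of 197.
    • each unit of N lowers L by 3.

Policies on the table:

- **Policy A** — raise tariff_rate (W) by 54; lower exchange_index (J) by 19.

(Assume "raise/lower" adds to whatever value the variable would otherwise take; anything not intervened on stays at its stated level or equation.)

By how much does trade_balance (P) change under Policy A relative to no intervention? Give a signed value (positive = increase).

Baseline:
  J = 61
  W = 62
  N = 66 − 4·61 − 2·62 = -302
  P = 78 + 61 − 5·62 + 4·(-302) = -1379
Policy A (W + 54, J − 19):
  J = 61 − 19 = 42
  W = 62 + 54 = 116
  N = 66 − 4·42 − 2·116 = -334
  P = 78 + 42 − 5·116 + 4·(-334) = -1796
Change in P: -1796 − (-1379) = -417

-417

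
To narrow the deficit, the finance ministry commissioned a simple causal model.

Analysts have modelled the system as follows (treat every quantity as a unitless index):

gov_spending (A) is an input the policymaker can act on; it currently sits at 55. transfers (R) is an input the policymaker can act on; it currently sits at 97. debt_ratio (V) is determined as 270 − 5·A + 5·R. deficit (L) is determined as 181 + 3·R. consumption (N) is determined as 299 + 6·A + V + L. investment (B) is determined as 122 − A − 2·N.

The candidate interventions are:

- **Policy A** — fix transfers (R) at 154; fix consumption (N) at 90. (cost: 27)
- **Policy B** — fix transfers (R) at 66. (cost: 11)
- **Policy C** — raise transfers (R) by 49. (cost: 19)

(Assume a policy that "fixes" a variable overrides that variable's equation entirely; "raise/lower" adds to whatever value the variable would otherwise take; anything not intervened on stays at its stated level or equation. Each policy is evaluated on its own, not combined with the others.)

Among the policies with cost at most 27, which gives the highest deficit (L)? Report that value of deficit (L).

Policy A (R := 154, N := 90):
  R = 154
  L = 181 + 3·154 = 643
Policy B (R := 66):
  R = 66
  L = 181 + 3·66 = 379
Policy C (R + 49):
  R = 97 + 49 = 146
  L = 181 + 3·146 = 619
Comparing — Policy A: L=643, Policy B: L=379, Policy C: L=619. Highest is 643 (Policy A).

643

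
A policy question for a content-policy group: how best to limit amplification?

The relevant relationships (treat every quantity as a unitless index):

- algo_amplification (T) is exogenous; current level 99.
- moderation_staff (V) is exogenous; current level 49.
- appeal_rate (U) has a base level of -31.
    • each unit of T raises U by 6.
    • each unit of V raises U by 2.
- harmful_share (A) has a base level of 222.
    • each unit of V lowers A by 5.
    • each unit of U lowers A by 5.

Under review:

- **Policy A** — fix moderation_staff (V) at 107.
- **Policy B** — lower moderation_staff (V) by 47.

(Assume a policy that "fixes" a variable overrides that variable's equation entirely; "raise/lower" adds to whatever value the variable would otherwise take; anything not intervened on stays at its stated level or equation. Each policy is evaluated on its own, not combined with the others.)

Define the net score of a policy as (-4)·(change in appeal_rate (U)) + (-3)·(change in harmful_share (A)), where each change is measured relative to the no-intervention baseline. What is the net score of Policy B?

-1739

Baseline:
  T = 99
  V = 49
  U = -31 + 6·99 + 2·49 = 661
  A = 222 − 5·49 − 5·661 = -3328
Policy B (V − 47):
  T = 99
  V = 49 − 47 = 2
  U = -31 + 6·99 + 2·2 = 567
  A = 222 − 5·2 − 5·567 = -2623
ΔU = 567 − 661 = -94; ΔA = -2623 − (-3328) = 705
Score = (-4)·(-94) + (-3)·705 = -1739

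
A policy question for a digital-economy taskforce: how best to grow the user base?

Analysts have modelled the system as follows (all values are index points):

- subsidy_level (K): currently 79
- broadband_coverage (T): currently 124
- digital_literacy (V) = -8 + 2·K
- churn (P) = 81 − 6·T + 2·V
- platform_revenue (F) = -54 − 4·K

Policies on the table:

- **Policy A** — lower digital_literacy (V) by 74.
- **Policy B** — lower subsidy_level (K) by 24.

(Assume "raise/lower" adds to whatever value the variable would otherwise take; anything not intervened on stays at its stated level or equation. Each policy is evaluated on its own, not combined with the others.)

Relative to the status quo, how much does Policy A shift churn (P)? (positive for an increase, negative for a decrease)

-148

Baseline:
  K = 79
  T = 124
  V = -8 + 2·79 = 150
  P = 81 − 6·124 + 2·150 = -363
Policy A (V − 74):
  K = 79
  T = 124
  V = -8 + 2·79 (−74 from intervention) = 76
  P = 81 − 6·124 + 2·76 = -511
Change in P: -511 − (-363) = -148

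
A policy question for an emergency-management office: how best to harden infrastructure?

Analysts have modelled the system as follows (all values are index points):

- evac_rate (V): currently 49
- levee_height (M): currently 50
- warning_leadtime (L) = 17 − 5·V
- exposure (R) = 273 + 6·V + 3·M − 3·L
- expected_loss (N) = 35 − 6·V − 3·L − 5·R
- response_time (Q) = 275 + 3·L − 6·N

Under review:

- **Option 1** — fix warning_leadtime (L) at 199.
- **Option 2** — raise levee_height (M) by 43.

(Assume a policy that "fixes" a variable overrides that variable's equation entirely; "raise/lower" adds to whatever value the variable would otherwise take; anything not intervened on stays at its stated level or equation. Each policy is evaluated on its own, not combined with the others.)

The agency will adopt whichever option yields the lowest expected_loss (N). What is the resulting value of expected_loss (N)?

-7225

Option 1 (L := 199):
  V = 49
  M = 50
  L = 199
  R = 273 + 6·49 + 3·50 − 3·199 = 120
  N = 35 − 6·49 − 3·199 − 5·120 = -1456
Option 2 (M + 43):
  V = 49
  M = 50 + 43 = 93
  L = 17 − 5·49 = -228
  R = 273 + 6·49 + 3·93 − 3·(-228) = 1530
  N = 35 − 6·49 − 3·(-228) − 5·1530 = -7225
Comparing — Option 1: N=-1456, Option 2: N=-7225. Lowest is -7225 (Option 2).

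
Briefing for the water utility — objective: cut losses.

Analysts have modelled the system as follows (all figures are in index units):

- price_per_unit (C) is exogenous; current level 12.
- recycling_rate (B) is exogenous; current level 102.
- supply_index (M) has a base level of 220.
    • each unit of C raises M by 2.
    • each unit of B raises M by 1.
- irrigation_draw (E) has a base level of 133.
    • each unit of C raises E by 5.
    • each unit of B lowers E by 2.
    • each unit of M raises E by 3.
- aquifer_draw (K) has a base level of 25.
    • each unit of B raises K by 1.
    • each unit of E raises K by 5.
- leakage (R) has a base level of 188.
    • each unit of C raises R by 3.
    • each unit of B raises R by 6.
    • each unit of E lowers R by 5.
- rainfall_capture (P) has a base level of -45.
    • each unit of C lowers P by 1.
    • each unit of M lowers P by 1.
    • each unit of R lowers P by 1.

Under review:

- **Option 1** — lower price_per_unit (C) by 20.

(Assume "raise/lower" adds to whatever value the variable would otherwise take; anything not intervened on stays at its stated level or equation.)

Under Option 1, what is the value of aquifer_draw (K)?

4162

Option 1 (C − 20):
  C = 12 − 20 = -8
  B = 102
  M = 220 + 2·(-8) + 102 = 306
  E = 133 + 5·(-8) − 2·102 + 3·306 = 807
  K = 25 + 102 + 5·807 = 4162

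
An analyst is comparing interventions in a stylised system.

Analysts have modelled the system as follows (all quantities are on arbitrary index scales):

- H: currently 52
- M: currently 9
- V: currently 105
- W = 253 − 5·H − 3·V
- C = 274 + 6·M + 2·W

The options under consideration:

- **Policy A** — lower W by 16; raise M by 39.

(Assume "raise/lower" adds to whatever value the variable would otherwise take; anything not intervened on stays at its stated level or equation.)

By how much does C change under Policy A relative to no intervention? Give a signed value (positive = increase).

202

Baseline:
  H = 52
  M = 9
  V = 105
  W = 253 − 5·52 − 3·105 = -322
  C = 274 + 6·9 + 2·(-322) = -316
Policy A (W − 16, M + 39):
  H = 52
  M = 9 + 39 = 48
  V = 105
  W = 253 − 5·52 − 3·105 (−16 from intervention) = -338
  C = 274 + 6·48 + 2·(-338) = -114
Change in C: -114 − (-316) = 202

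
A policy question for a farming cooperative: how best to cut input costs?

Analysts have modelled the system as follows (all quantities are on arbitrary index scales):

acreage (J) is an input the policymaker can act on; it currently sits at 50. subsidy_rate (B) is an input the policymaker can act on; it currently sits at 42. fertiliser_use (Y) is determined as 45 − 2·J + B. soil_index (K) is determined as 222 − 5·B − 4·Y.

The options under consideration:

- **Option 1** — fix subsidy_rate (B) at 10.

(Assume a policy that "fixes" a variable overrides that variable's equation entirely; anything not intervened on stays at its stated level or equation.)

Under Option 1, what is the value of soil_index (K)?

352

Option 1 (B := 10):
  J = 50
  B = 10
  Y = 45 − 2·50 + 10 = -45
  K = 222 − 5·10 − 4·(-45) = 352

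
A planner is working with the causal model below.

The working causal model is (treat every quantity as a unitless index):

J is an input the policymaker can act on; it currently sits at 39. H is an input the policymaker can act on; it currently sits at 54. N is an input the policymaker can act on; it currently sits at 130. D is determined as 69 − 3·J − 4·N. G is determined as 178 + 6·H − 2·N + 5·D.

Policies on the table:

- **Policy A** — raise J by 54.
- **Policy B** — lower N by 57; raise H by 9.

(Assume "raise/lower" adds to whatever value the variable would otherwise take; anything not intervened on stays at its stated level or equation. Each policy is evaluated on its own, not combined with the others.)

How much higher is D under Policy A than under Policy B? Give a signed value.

-390

Policy A (J + 54):
  J = 39 + 54 = 93
  N = 130
  D = 69 − 3·93 − 4·130 = -730
Policy B (N − 57, H + 9):
  J = 39
  N = 130 − 57 = 73
  D = 69 − 3·39 − 4·73 = -340
D: -730 − (-340) = -390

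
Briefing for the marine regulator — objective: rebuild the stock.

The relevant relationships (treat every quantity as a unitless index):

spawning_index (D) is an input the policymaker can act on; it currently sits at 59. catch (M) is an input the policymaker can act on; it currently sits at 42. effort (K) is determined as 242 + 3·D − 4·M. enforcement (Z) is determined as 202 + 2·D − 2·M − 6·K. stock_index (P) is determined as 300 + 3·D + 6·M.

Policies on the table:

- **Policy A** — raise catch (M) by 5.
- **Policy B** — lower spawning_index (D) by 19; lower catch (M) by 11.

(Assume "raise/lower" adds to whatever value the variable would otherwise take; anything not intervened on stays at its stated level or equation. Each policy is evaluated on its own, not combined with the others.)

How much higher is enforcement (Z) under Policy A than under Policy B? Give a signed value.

Policy A (M + 5):
  D = 59
  M = 42 + 5 = 47
  K = 242 + 3·59 − 4·47 = 231
  Z = 202 + 2·59 − 2·47 − 6·231 = -1160
Policy B (D − 19, M − 11):
  D = 59 − 19 = 40
  M = 42 − 11 = 31
  K = 242 + 3·40 − 4·31 = 238
  Z = 202 + 2·40 − 2·31 − 6·238 = -1208
Z: -1160 − (-1208) = 48

48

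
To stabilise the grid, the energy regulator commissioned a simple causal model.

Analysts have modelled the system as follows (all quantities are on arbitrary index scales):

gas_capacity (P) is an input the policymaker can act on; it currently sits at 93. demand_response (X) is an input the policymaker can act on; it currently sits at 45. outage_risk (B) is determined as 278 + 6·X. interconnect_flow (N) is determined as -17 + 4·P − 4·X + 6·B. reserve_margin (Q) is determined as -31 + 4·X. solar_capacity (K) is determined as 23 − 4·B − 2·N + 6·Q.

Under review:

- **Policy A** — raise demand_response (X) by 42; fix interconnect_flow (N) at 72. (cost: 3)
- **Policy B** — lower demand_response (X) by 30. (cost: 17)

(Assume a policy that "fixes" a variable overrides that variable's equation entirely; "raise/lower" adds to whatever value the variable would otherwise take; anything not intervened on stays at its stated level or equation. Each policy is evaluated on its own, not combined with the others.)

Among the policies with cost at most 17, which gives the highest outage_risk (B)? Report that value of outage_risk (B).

800

Policy A (X + 42, N := 72):
  X = 45 + 42 = 87
  B = 278 + 6·87 = 800
Policy B (X − 30):
  X = 45 − 30 = 15
  B = 278 + 6·15 = 368
Comparing — Policy A: B=800, Policy B: B=368. Highest is 800 (Policy A).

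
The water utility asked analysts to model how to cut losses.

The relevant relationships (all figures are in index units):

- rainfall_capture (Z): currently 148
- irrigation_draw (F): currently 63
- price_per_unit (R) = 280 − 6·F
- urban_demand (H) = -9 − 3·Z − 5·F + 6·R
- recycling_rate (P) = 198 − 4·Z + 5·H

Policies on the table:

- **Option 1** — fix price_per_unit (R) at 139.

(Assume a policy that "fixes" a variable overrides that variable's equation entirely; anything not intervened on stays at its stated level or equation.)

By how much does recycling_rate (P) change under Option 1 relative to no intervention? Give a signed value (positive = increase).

7110

Baseline:
  Z = 148
  F = 63
  R = 280 − 6·63 = -98
  H = -9 − 3·148 − 5·63 + 6·(-98) = -1356
  P = 198 − 4·148 + 5·(-1356) = -7174
Option 1 (R := 139):
  Z = 148
  F = 63
  R = 139
  H = -9 − 3·148 − 5·63 + 6·139 = 66
  P = 198 − 4·148 + 5·66 = -64
Change in P: -64 − (-7174) = 7110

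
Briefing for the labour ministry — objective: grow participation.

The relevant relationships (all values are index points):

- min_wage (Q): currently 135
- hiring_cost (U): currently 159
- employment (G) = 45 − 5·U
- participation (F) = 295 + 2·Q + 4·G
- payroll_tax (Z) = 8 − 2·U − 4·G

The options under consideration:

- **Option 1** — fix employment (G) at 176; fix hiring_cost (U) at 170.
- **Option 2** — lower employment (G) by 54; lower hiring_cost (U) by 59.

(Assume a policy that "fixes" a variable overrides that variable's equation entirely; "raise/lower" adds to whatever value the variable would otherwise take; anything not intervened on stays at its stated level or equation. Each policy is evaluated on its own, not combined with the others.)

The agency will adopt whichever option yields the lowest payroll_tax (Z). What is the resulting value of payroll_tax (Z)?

-1036

Option 1 (G := 176, U := 170):
  U = 170
  G = 176
  Z = 8 − 2·170 − 4·176 = -1036
Option 2 (G − 54, U − 59):
  U = 159 − 59 = 100
  G = 45 − 5·100 (−54 from intervention) = -509
  Z = 8 − 2·100 − 4·(-509) = 1844
Comparing — Option 1: Z=-1036, Option 2: Z=1844. Lowest is -1036 (Option 1).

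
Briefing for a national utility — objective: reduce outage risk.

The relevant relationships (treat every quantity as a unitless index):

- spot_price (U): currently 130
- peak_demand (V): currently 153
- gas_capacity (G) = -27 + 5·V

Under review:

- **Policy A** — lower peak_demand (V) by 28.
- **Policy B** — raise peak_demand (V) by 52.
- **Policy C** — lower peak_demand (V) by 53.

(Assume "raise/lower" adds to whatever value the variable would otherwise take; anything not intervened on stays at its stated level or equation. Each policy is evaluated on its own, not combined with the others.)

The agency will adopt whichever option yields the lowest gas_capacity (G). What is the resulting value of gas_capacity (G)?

Policy A (V − 28):
  V = 153 − 28 = 125
  G = -27 + 5·125 = 598
Policy B (V + 52):
  V = 153 + 52 = 205
  G = -27 + 5·205 = 998
Policy C (V − 53):
  V = 153 − 53 = 100
  G = -27 + 5·100 = 473
Comparing — Policy A: G=598, Policy B: G=998, Policy C: G=473. Lowest is 473 (Policy C).

473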